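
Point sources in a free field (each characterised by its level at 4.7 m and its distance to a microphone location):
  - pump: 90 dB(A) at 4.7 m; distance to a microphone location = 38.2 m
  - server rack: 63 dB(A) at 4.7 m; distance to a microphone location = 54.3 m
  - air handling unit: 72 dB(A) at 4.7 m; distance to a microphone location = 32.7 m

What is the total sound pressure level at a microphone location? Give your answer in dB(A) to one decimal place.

First find each source's level at the receiver (point-source: −20·log₁₀(r/r_ref)), then combine on an intensity basis.
pump: 90 − 20·log₁₀(38.2/4.7) = 90 − 18.20 = 71.80 dB(A).
server rack: 63 − 20·log₁₀(54.3/4.7) = 63 − 21.25 = 41.75 dB(A).
air handling unit: 72 − 20·log₁₀(32.7/4.7) = 72 − 16.85 = 55.15 dB(A).
Σ 10^(L/10) = 1.548e+07 → L_total = 10·log₁₀(1.548e+07) = 71.90 dB(A).

71.9 dB(A)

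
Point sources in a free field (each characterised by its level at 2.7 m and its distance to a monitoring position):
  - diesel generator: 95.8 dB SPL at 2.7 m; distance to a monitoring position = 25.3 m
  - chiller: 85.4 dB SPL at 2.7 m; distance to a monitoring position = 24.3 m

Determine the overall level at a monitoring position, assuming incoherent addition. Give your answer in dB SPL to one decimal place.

Propagate each source to the receiver with L = L_ref − 20·log₁₀(r/r_ref), then add intensities.
diesel generator: 95.8 − 20·log₁₀(25.3/2.7) = 95.8 − 19.44 = 76.36 dB SPL.
chiller: 85.4 − 20·log₁₀(24.3/2.7) = 85.4 − 19.08 = 66.32 dB SPL.
Σ 10^(L/10) = 4.758e+07 → L_total = 10·log₁₀(4.758e+07) = 76.77 dB SPL.

76.8 dB SPL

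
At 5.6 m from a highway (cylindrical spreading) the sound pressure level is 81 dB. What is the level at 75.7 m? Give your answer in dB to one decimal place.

Cylindrical spreading from a line source gives a 10·log₁₀(r₂/r₁) drop.
L₂ = 81 − 10·log₁₀(75.7/5.6) = 81 − 11.309 = 69.69 dB.

69.7 dB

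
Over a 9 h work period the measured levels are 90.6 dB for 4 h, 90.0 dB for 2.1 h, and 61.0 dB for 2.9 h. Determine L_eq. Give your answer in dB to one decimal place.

Weight each interval's intensity by its duration and average over T = 9 h:
Σ tᵢ·10^(Lᵢ/10) = 4·10^(90.6/10) + 2.1·10^(90.0/10) + 2.9·10^(61.0/10) = 6.696e+09.
L_eq = 10·log₁₀(6.696e+09/9) = 88.72 dB.

88.7 dB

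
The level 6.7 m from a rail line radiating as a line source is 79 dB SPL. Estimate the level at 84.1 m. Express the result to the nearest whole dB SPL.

68 dB SPL

Cylindrical spreading from a line source gives a 10·log₁₀(r₂/r₁) drop.
L₂ = 79 − 10·log₁₀(84.1/6.7) = 79 − 10.987 = 68.01 dB SPL.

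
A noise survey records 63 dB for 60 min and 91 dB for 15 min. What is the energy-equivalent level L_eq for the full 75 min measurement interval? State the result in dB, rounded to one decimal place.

84.0 dB

The energy average is taken in the linear domain: L_eq = 10·log₁₀[(Σ tᵢ·10^(Lᵢ/10))/T], T = 75 min.
Σ tᵢ·10^(Lᵢ/10) = 60·10^(63/10) + 15·10^(91/10) = 1.900e+10.
L_eq = 10·log₁₀(1.900e+10/75) = 84.04 dB.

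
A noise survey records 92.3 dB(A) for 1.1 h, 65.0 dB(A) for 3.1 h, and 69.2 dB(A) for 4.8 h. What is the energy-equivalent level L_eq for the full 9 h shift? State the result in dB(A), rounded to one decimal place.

Weight each interval's intensity by its duration and average over T = 9 h:
Σ tᵢ·10^(Lᵢ/10) = 1.1·10^(92.3/10) + 3.1·10^(65.0/10) + 4.8·10^(69.2/10) = 1.918e+09.
L_eq = 10·log₁₀(1.918e+09/9) = 83.29 dB(A).

83.3 dB(A)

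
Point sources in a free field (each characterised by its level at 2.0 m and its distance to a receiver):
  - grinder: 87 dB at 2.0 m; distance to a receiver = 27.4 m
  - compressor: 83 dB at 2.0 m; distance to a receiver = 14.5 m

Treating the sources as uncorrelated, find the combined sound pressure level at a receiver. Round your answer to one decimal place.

68.1 dB

Apply inverse-square spreading to bring every level to the receiver, then sum 10^(L/10).
grinder: 87 − 20·log₁₀(27.4/2.0) = 87 − 22.73 = 64.27 dB.
compressor: 83 − 20·log₁₀(14.5/2.0) = 83 − 17.21 = 65.79 dB.
Σ 10^(L/10) = 6.466e+06 → L_total = 10·log₁₀(6.466e+06) = 68.11 dB.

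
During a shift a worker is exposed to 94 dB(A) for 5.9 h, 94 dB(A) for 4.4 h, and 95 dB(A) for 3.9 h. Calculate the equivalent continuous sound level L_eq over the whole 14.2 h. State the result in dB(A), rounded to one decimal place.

The energy average is taken in the linear domain: L_eq = 10·log₁₀[(Σ tᵢ·10^(Lᵢ/10))/T], T = 14.2 h.
Σ tᵢ·10^(Lᵢ/10) = 5.9·10^(94/10) + 4.4·10^(94/10) + 3.9·10^(95/10) = 3.821e+10.
L_eq = 10·log₁₀(3.821e+10/14.2) = 94.30 dB(A).

94.3 dB(A)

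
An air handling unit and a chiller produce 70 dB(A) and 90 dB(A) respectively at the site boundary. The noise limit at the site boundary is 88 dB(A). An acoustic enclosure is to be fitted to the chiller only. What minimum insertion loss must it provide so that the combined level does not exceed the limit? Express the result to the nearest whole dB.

2 dB

Fixed contribution from the other source: Σ 10^(L/10) = 10^(70/10) = 1.000e+07 (70.00 dB(A)).
To meet 88 dB(A) overall, the treated chiller may contribute at most 10^(88/10) − 1.000e+07 = 6.210e+08, i.e. 87.93 dB(A).
Required insertion loss = 90 − 87.93 = 2.07 dB.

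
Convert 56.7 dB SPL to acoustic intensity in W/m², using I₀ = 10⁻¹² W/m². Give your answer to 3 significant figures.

L = 10·log₁₀(I/I₀) ⇒ I = I₀·10^(L/10) = 10⁻¹² × 10^5.67.

4.68e-07 W/m²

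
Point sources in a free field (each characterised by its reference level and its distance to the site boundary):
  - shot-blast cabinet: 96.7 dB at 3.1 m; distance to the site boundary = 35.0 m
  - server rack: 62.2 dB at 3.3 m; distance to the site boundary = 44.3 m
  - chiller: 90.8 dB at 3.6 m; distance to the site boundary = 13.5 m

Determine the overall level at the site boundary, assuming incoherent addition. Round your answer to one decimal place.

80.9 dB

Propagate each source to the receiver with L = L_ref − 20·log₁₀(r/r_ref), then add intensities.
shot-blast cabinet: 96.7 − 20·log₁₀(35.0/3.1) = 96.7 − 21.05 = 75.65 dB.
server rack: 62.2 − 20·log₁₀(44.3/3.3) = 62.2 − 22.56 = 39.64 dB.
chiller: 90.8 − 20·log₁₀(13.5/3.6) = 90.8 − 11.48 = 79.32 dB.
Σ 10^(L/10) = 1.222e+08 → L_total = 10·log₁₀(1.222e+08) = 80.87 dB.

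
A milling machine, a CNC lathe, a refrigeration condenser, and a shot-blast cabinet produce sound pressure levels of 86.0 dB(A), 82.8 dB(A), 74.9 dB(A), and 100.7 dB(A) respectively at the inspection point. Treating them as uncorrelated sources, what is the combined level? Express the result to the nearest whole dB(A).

101 dB(A)

For uncorrelated sources the intensities add, so convert each level to linear form, sum, and take 10·log₁₀ of the total.
Σ 10^(L/10) = 10^(86.0/10) + 10^(82.8/10) + 10^(74.9/10) + 10^(100.7/10) = 1.237e+10.
L_total = 10·log₁₀(1.237e+10) = 100.92 dB(A).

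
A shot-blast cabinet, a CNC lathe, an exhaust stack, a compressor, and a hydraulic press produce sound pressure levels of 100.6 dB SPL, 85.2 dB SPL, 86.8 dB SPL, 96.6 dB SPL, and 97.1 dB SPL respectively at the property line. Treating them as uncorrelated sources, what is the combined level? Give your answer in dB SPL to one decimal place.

For uncorrelated sources the intensities add, so convert each level to linear form, sum, and take 10·log₁₀ of the total.
Σ 10^(L/10) = 10^(100.6/10) + 10^(85.2/10) + 10^(86.8/10) + 10^(96.6/10) + 10^(97.1/10) = 2.199e+10.
L_total = 10·log₁₀(2.199e+10) = 103.42 dB SPL.

103.4 dB SPL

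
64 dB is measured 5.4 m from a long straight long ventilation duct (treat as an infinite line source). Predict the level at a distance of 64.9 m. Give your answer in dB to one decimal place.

For a line source, L₂ = L₁ − 10·log₁₀(r₂/r₁).
L₂ = 64 − 10·log₁₀(64.9/5.4) = 64 − 10.799 = 53.20 dB.

53.2 dB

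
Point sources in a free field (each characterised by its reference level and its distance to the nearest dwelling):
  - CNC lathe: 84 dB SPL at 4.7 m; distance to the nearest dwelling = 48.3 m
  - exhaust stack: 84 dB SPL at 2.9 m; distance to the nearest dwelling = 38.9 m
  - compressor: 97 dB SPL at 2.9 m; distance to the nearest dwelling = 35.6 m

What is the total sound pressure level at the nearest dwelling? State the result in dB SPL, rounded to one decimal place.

Apply inverse-square spreading to bring every level to the receiver, then sum 10^(L/10).
CNC lathe: 84 − 20·log₁₀(48.3/4.7) = 84 − 20.24 = 63.76 dB SPL.
exhaust stack: 84 − 20·log₁₀(38.9/2.9) = 84 − 22.55 = 61.45 dB SPL.
compressor: 97 − 20·log₁₀(35.6/2.9) = 97 − 21.78 = 75.22 dB SPL.
Σ 10^(L/10) = 3.703e+07 → L_total = 10·log₁₀(3.703e+07) = 75.69 dB SPL.

75.7 dB SPL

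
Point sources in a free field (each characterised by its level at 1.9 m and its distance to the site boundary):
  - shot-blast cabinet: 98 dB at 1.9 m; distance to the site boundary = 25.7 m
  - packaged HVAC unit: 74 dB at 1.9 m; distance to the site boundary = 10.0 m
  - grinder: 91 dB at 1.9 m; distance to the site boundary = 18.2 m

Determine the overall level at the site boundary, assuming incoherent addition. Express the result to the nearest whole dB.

77 dB

Apply inverse-square spreading to bring every level to the receiver, then sum 10^(L/10).
shot-blast cabinet: 98 − 20·log₁₀(25.7/1.9) = 98 − 22.62 = 75.38 dB.
packaged HVAC unit: 74 − 20·log₁₀(10.0/1.9) = 74 − 14.42 = 59.58 dB.
grinder: 91 − 20·log₁₀(18.2/1.9) = 91 − 19.63 = 71.37 dB.
Σ 10^(L/10) = 4.911e+07 → L_total = 10·log₁₀(4.911e+07) = 76.91 dB.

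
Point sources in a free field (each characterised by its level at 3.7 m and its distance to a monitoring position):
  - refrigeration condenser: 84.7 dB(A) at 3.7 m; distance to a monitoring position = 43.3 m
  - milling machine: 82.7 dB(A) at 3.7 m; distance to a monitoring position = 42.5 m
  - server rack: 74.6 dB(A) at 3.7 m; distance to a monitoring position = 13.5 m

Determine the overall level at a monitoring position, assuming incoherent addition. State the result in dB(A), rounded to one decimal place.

First find each source's level at the receiver (point-source: −20·log₁₀(r/r_ref)), then combine on an intensity basis.
refrigeration condenser: 84.7 − 20·log₁₀(43.3/3.7) = 84.7 − 21.37 = 63.33 dB(A).
milling machine: 82.7 − 20·log₁₀(42.5/3.7) = 82.7 − 21.20 = 61.50 dB(A).
server rack: 74.6 − 20·log₁₀(13.5/3.7) = 74.6 − 11.24 = 63.36 dB(A).
Σ 10^(L/10) = 5.733e+06 → L_total = 10·log₁₀(5.733e+06) = 67.58 dB(A).

67.6 dB(A)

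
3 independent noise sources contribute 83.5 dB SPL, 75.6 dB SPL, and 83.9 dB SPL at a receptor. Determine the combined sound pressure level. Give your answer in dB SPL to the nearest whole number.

Incoherent sources combine by intensity addition: L_total = 10·log₁₀(Σ 10^(L_i/10)).
Σ 10^(L/10) = 10^(83.5/10) + 10^(75.6/10) + 10^(83.9/10) = 5.057e+08.
L_total = 10·log₁₀(5.057e+08) = 87.04 dB SPL.

87 dB SPL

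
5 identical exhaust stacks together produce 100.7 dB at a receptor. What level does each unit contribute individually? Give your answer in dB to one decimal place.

Dividing the total intensity by 5 lowers the level by 10·log₁₀ 5 = 6.990 dB: L₁ = 100.7 − 6.990.

93.7 dB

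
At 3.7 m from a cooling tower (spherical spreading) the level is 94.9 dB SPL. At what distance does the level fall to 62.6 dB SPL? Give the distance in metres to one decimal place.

152.5 m

The 32.3 dB drop corresponds to a distance ratio of 10^(32.3/20) for a point source.
r₂ = 3.7·10^((94.9−62.6)/20) = 3.7·10^(32.3/20) = 152.48 m.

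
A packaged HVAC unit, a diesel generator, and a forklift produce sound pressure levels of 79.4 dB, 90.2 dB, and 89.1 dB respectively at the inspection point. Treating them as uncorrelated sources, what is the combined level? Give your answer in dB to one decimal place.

92.9 dB

Incoherent sources combine by intensity addition: L_total = 10·log₁₀(Σ 10^(L_i/10)).
Σ 10^(L/10) = 10^(79.4/10) + 10^(90.2/10) + 10^(89.1/10) = 1.947e+09.
L_total = 10·log₁₀(1.947e+09) = 92.89 dB.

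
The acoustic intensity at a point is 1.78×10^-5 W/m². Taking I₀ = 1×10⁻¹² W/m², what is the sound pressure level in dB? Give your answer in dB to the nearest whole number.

Dividing by I₀ shifts the exponent by 12: I/I₀ = 1.78×10^7.
L = 10·(0.2504 + 7) = 72.50 dB.

73 dB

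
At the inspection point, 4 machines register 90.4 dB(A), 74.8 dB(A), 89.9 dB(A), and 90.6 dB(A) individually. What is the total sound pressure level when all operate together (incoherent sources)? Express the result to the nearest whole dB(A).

For uncorrelated sources the intensities add, so convert each level to linear form, sum, and take 10·log₁₀ of the total.
Σ 10^(L/10) = 10^(90.4/10) + 10^(74.8/10) + 10^(89.9/10) + 10^(90.6/10) = 3.252e+09.
L_total = 10·log₁₀(3.252e+09) = 95.12 dB(A).

95 dB(A)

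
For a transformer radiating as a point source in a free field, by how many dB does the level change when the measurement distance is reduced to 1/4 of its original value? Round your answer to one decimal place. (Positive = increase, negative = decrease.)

+12.0 dB

A point source loses 6 dB per doubling of distance; generally ΔL = −20·log₁₀(r₂/r₁).
ΔL = −20·log₁₀(0.25) = +12.04 dB.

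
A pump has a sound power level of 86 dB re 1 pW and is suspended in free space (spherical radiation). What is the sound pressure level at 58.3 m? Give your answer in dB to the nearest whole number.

L_p = L_w − 10·log₁₀(4π·r²) with r = 58.3 m.
4π·r² = 4.271e+04 m², 10·log₁₀ of that is 46.305 dB.
L_p = 86 − 46.305 = 39.69 dB.

40 dB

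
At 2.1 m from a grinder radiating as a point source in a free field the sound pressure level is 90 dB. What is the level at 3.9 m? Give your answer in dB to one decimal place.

84.6 dB

Spherical spreading from a point source gives a 20·log₁₀(r₂/r₁) drop.
L₂ = 90 − 20·log₁₀(3.9/2.1) = 90 − 5.377 = 84.62 dB.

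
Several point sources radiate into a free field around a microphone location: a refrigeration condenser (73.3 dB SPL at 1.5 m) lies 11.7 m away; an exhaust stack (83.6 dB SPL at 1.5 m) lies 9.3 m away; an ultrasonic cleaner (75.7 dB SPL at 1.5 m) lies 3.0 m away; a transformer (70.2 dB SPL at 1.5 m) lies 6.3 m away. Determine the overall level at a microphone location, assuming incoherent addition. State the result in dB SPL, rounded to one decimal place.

72.1 dB SPL

Propagate each source to the receiver with L = L_ref − 20·log₁₀(r/r_ref), then add intensities.
refrigeration condenser: 73.3 − 20·log₁₀(11.7/1.5) = 73.3 − 17.84 = 55.46 dB SPL.
exhaust stack: 83.6 − 20·log₁₀(9.3/1.5) = 83.6 − 15.85 = 67.75 dB SPL.
ultrasonic cleaner: 75.7 − 20·log₁₀(3.0/1.5) = 75.7 − 6.02 = 69.68 dB SPL.
transformer: 70.2 − 20·log₁₀(6.3/1.5) = 70.2 − 12.46 = 57.74 dB SPL.
Σ 10^(L/10) = 1.619e+07 → L_total = 10·log₁₀(1.619e+07) = 72.09 dB SPL.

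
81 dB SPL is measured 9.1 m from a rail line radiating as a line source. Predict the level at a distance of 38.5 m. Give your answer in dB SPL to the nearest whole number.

Cylindrical spreading from a line source gives a 10·log₁₀(r₂/r₁) drop.
L₂ = 81 − 10·log₁₀(38.5/9.1) = 81 − 6.264 = 74.74 dB SPL.

75 dB SPL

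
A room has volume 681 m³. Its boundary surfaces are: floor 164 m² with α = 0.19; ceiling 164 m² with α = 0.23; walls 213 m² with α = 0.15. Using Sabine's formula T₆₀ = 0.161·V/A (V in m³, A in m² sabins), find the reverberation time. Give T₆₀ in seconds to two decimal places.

Summing Sᵢαᵢ: 164·0.19 + 164·0.23 + 213·0.15 = 100.83 m².
T₆₀ = 0.161·V/A = 0.161·681/100.83 = 1.087 s.

1.09 s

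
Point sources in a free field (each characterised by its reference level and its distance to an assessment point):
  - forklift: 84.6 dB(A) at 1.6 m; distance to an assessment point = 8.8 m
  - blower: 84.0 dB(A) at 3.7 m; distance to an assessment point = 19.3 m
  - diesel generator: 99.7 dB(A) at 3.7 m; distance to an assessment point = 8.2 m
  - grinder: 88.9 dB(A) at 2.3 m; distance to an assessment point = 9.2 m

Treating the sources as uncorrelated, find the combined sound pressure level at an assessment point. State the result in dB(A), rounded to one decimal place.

First find each source's level at the receiver (point-source: −20·log₁₀(r/r_ref)), then combine on an intensity basis.
forklift: 84.6 − 20·log₁₀(8.8/1.6) = 84.6 − 14.81 = 69.79 dB(A).
blower: 84.0 − 20·log₁₀(19.3/3.7) = 84.0 − 14.35 = 69.65 dB(A).
diesel generator: 99.7 − 20·log₁₀(8.2/3.7) = 99.7 − 6.91 = 92.79 dB(A).
grinder: 88.9 − 20·log₁₀(9.2/2.3) = 88.9 − 12.04 = 76.86 dB(A).
Σ 10^(L/10) = 1.967e+09 → L_total = 10·log₁₀(1.967e+09) = 92.94 dB(A).

92.9 dB(A)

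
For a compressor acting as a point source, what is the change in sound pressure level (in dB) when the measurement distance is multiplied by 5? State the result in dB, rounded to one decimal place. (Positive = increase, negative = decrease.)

-14.0 dB

Point-source spreading: ΔL = −20·log₁₀(r₂/r₁).
ΔL = −20·log₁₀(5) = -13.98 dB.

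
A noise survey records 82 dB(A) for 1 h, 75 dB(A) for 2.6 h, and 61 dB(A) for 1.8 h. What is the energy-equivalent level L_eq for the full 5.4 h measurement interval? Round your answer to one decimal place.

76.5 dB(A)

Weight each interval's intensity by its duration and average over T = 5.4 h:
Σ tᵢ·10^(Lᵢ/10) = 1·10^(82/10) + 2.6·10^(75/10) + 1.8·10^(61/10) = 2.430e+08.
L_eq = 10·log₁₀(2.430e+08/5.4) = 76.53 dB(A).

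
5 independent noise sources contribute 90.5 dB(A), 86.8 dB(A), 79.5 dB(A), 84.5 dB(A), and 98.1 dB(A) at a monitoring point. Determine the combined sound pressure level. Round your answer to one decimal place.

99.3 dB(A)

For uncorrelated sources the intensities add, so convert each level to linear form, sum, and take 10·log₁₀ of the total.
Σ 10^(L/10) = 10^(90.5/10) + 10^(86.8/10) + 10^(79.5/10) + 10^(84.5/10) + 10^(98.1/10) = 8.428e+09.
L_total = 10·log₁₀(8.428e+09) = 99.26 dB(A).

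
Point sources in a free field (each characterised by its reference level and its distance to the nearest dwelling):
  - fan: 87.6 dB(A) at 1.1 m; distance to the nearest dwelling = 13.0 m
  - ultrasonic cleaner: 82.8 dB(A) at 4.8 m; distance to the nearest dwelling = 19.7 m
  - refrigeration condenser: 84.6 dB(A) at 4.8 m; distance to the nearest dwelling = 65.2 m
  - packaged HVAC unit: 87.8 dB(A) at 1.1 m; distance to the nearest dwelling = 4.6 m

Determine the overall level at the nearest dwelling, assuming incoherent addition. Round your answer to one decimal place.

77.1 dB(A)

First find each source's level at the receiver (point-source: −20·log₁₀(r/r_ref)), then combine on an intensity basis.
fan: 87.6 − 20·log₁₀(13.0/1.1) = 87.6 − 21.45 = 66.15 dB(A).
ultrasonic cleaner: 82.8 − 20·log₁₀(19.7/4.8) = 82.8 − 12.26 = 70.54 dB(A).
refrigeration condenser: 84.6 − 20·log₁₀(65.2/4.8) = 84.6 − 22.66 = 61.94 dB(A).
packaged HVAC unit: 87.8 − 20·log₁₀(4.6/1.1) = 87.8 − 12.43 = 75.37 dB(A).
Σ 10^(L/10) = 5.145e+07 → L_total = 10·log₁₀(5.145e+07) = 77.11 dB(A).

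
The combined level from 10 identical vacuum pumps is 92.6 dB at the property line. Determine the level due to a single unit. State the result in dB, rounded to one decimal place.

82.6 dB

For N identical incoherent sources L_total = L₁ + 10·log₁₀ N, so L₁ = 92.6 − 10·log₁₀(10) = 92.6 − 10.000.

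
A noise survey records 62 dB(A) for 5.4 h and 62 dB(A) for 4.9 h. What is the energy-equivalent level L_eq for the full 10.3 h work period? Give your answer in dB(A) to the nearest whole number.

The energy average is taken in the linear domain: L_eq = 10·log₁₀[(Σ tᵢ·10^(Lᵢ/10))/T], T = 10.3 h.
Σ tᵢ·10^(Lᵢ/10) = 5.4·10^(62/10) + 4.9·10^(62/10) = 1.632e+07.
L_eq = 10·log₁₀(1.632e+07/10.3) = 62.00 dB(A).

62 dB(A)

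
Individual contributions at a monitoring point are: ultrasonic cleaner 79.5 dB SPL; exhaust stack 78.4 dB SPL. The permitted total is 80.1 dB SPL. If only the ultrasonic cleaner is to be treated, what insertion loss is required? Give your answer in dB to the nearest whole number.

Fixed contribution from the other source: Σ 10^(L/10) = 10^(78.4/10) = 6.918e+07 (78.40 dB SPL).
To meet 80.1 dB SPL overall, the treated ultrasonic cleaner may contribute at most 10^(80.1/10) − 6.918e+07 = 3.315e+07, i.e. 75.20 dB SPL.
Required insertion loss = 79.5 − 75.20 = 4.30 dB.

4 dB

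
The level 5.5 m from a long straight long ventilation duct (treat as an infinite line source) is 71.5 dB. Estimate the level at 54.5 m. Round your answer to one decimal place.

61.5 dB

Line-source attenuation: ΔL = 10·log₁₀(r₂/r₁) = 10·log₁₀(54.5/5.5) = 9.960 dB.
L₂ = 71.5 − 10·log₁₀(54.5/5.5) = 71.5 − 9.960 = 61.54 dB.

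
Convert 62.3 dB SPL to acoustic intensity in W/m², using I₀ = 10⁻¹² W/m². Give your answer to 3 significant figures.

L = 10·log₁₀(I/I₀) ⇒ I = I₀·10^(L/10) = 10⁻¹² × 10^6.23.

1.70e-06 W/m²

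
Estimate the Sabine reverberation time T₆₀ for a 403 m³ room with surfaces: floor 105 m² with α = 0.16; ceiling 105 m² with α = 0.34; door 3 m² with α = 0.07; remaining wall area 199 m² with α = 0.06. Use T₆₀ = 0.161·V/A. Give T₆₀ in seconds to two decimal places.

1.00 s

A = Σ Sᵢαᵢ = 105·0.16 + 105·0.34 + 3·0.07 + 199·0.06 = 64.65 m².
T₆₀ = 0.161·V/A = 0.161·403/64.65 = 1.004 s.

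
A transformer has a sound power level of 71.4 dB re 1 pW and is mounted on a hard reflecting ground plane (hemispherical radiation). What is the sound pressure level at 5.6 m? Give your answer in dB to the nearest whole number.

48 dB

The power spreads over a hemisphere of area 2π·r², so L_p = L_w − 10·log₁₀(2π·r²).
2π·r² = 197 m², 10·log₁₀ of that is 22.946 dB.
L_p = 71.4 − 22.946 = 48.45 dB.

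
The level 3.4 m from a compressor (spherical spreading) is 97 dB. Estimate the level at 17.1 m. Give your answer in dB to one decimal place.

83.0 dB

Spherical spreading from a point source gives a 20·log₁₀(r₂/r₁) drop.
L₂ = 97 − 20·log₁₀(17.1/3.4) = 97 − 14.030 = 82.97 dB.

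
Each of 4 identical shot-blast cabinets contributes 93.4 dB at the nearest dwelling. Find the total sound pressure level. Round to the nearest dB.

99 dB

L_total = L₁ + 10·log₁₀ N for N identical incoherent sources.
L_total = 93.4 + 10·log₁₀(4) = 93.4 + 6.021 = 99.42 dB.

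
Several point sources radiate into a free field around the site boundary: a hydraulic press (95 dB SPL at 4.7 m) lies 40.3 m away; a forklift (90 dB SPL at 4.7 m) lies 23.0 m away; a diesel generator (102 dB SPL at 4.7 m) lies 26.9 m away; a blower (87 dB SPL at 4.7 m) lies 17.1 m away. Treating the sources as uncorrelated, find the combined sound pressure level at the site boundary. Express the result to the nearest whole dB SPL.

Propagate each source to the receiver with L = L_ref − 20·log₁₀(r/r_ref), then add intensities.
hydraulic press: 95 − 20·log₁₀(40.3/4.7) = 95 − 18.66 = 76.34 dB SPL.
forklift: 90 − 20·log₁₀(23.0/4.7) = 90 − 13.79 = 76.21 dB SPL.
diesel generator: 102 − 20·log₁₀(26.9/4.7) = 102 − 15.15 = 86.85 dB SPL.
blower: 87 − 20·log₁₀(17.1/4.7) = 87 − 11.22 = 75.78 dB SPL.
Σ 10^(L/10) = 6.065e+08 → L_total = 10·log₁₀(6.065e+08) = 87.83 dB SPL.

88 dB SPL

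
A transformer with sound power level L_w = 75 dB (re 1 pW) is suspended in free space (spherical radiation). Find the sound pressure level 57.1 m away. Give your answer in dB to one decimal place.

28.9 dB

The power spreads over a sphere of area 4π·r², so L_p = L_w − 10·log₁₀(4π·r²).
4π·r² = 4.097e+04 m², 10·log₁₀ of that is 46.125 dB.
L_p = 75 − 46.125 = 28.88 dB.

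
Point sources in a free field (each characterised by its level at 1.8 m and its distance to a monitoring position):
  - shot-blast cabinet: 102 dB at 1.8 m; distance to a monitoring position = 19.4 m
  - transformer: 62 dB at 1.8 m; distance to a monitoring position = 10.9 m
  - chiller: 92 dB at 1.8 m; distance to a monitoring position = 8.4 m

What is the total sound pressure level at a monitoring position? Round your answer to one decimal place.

First find each source's level at the receiver (point-source: −20·log₁₀(r/r_ref)), then combine on an intensity basis.
shot-blast cabinet: 102 − 20·log₁₀(19.4/1.8) = 102 − 20.65 = 81.35 dB.
transformer: 62 − 20·log₁₀(10.9/1.8) = 62 − 15.64 = 46.36 dB.
chiller: 92 − 20·log₁₀(8.4/1.8) = 92 − 13.38 = 78.62 dB.
Σ 10^(L/10) = 2.093e+08 → L_total = 10·log₁₀(2.093e+08) = 83.21 dB.

83.2 dB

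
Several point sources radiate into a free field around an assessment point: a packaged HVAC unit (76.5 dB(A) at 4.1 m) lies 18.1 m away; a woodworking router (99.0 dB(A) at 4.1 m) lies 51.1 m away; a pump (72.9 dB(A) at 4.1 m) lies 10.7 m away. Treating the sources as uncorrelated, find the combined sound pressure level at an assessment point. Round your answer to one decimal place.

77.5 dB(A)

Propagate each source to the receiver with L = L_ref − 20·log₁₀(r/r_ref), then add intensities.
packaged HVAC unit: 76.5 − 20·log₁₀(18.1/4.1) = 76.5 − 12.90 = 63.60 dB(A).
woodworking router: 99.0 − 20·log₁₀(51.1/4.1) = 99.0 − 21.91 = 77.09 dB(A).
pump: 72.9 − 20·log₁₀(10.7/4.1) = 72.9 − 8.33 = 64.57 dB(A).
Σ 10^(L/10) = 5.629e+07 → L_total = 10·log₁₀(5.629e+07) = 77.50 dB(A).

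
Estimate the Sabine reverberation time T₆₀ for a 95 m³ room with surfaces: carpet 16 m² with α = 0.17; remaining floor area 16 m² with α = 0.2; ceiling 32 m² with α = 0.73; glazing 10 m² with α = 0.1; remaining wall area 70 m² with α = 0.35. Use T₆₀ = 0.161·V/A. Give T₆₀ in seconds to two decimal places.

0.28 s

Total absorption A = 16·0.17 + 16·0.2 + 32·0.73 + 10·0.1 + 70·0.35 = 54.78 m² sabins.
T₆₀ = 0.161 × 95 / 54.78 = 0.279 s.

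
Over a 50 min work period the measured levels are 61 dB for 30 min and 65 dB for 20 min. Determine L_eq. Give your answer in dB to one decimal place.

Weight each interval's intensity by its duration and average over T = 50 min:
Σ tᵢ·10^(Lᵢ/10) = 30·10^(61/10) + 20·10^(65/10) = 1.010e+08.
L_eq = 10·log₁₀(1.010e+08/50) = 63.05 dB.

63.1 dB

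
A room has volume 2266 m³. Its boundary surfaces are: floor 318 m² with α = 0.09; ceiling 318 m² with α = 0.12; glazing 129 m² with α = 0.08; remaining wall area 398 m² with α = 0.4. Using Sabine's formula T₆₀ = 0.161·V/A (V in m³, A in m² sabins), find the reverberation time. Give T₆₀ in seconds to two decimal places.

1.54 s

Summing Sᵢαᵢ: 318·0.09 + 318·0.12 + 129·0.08 + 398·0.4 = 236.30 m².
T₆₀ = 0.161 × 2266 / 236.30 = 1.544 s.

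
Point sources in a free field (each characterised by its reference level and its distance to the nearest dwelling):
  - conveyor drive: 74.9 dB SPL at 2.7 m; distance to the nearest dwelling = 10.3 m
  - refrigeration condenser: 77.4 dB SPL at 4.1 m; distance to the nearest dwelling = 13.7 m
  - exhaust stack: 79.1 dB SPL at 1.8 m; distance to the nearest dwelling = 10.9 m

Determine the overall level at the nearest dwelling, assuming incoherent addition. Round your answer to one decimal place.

First find each source's level at the receiver (point-source: −20·log₁₀(r/r_ref)), then combine on an intensity basis.
conveyor drive: 74.9 − 20·log₁₀(10.3/2.7) = 74.9 − 11.63 = 63.27 dB SPL.
refrigeration condenser: 77.4 − 20·log₁₀(13.7/4.1) = 77.4 − 10.48 = 66.92 dB SPL.
exhaust stack: 79.1 − 20·log₁₀(10.9/1.8) = 79.1 − 15.64 = 63.46 dB SPL.
Σ 10^(L/10) = 9.262e+06 → L_total = 10·log₁₀(9.262e+06) = 69.67 dB SPL.

69.7 dB SPL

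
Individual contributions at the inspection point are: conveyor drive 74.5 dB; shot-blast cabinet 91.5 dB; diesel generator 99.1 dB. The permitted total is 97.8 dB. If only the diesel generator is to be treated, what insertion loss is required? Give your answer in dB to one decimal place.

2.5 dB

Everything except the diesel generator sums to 10^(74.5/10) + 10^(91.5/10) = 1.441e+09 in linear terms, 91.59 dB.
The limit corresponds to 10^(97.8/10) = 6.026e+09; subtracting the fixed part leaves 4.585e+09 for the diesel generator, i.e. 96.61 dB.
So the diesel generator must be reduced from 99.1 to 96.61 dB: IL = 2.49 dB.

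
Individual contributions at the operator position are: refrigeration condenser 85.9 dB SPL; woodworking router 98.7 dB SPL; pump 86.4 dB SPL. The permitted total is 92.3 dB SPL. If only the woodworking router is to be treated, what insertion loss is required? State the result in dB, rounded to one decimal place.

Everything except the woodworking router sums to 10^(85.9/10) + 10^(86.4/10) = 8.256e+08 in linear terms, 89.17 dB SPL.
The limit corresponds to 10^(92.3/10) = 1.698e+09; subtracting the fixed part leaves 8.727e+08 for the woodworking router, i.e. 89.41 dB SPL.
Required insertion loss = 98.7 − 89.41 = 9.29 dB.

9.3 dB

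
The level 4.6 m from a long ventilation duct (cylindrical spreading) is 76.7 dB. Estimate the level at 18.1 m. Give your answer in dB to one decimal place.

70.8 dB

Line-source attenuation: ΔL = 10·log₁₀(r₂/r₁) = 10·log₁₀(18.1/4.6) = 5.949 dB.
L₂ = 76.7 − 10·log₁₀(18.1/4.6) = 76.7 − 5.949 = 70.75 dB.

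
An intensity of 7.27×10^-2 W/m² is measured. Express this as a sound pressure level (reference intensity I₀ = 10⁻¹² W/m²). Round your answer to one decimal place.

108.6 dB

L = 10·log₁₀(I/I₀) = 10·log₁₀(7.27×10^-2/10⁻¹²) = 10·log₁₀(7.27×10^10).
L = 10·(0.8615 + 10) = 108.62 dB.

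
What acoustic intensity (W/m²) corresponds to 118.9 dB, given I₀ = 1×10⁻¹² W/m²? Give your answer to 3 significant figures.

L = 10·log₁₀(I/I₀) ⇒ I = I₀·10^(L/10) = 10⁻¹² × 10^11.89.

0.776 W/m²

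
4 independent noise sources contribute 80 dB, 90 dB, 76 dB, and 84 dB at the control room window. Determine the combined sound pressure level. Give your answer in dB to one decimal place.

91.4 dB

Incoherent sources combine by intensity addition: L_total = 10·log₁₀(Σ 10^(L_i/10)).
Σ 10^(L/10) = 10^(80/10) + 10^(90/10) + 10^(76/10) + 10^(84/10) = 1.391e+09.
L_total = 10·log₁₀(1.391e+09) = 91.43 dB.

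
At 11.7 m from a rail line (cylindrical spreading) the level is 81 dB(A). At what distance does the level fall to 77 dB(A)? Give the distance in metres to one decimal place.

For a line source L₁ − L₂ = 10·log₁₀(r₂/r₁), so r₂ = r₁·10^((L₁−L₂)/10).
r₂ = 11.7·10^((81−77)/10) = 11.7·10^(4.0/10) = 29.39 m.

29.4 m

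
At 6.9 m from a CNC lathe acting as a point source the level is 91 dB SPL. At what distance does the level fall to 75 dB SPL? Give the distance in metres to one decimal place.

Point-source spreading drops the level by 20·log₁₀(r₂/r₁); inverting, r₂/r₁ = 10^(ΔL/20).
r₂ = 6.9·10^((91−75)/20) = 6.9·10^(16.0/20) = 43.54 m.

43.5 m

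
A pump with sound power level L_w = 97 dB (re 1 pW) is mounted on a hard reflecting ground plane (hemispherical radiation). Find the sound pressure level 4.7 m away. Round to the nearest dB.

76 dB

The power spreads over a hemisphere of area 2π·r², so L_p = L_w − 10·log₁₀(2π·r²).
2π·r² = 138.8 m², 10·log₁₀ of that is 21.424 dB.
L_p = 97 − 21.424 = 75.58 dB.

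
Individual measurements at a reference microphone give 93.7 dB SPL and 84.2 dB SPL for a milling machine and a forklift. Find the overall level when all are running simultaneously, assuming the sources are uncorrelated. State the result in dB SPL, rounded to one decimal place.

94.2 dB SPL

For uncorrelated sources the intensities add, so convert each level to linear form, sum, and take 10·log₁₀ of the total.
Σ 10^(L/10) = 10^(93.7/10) + 10^(84.2/10) = 2.607e+09.
L_total = 10·log₁₀(2.607e+09) = 94.16 dB SPL.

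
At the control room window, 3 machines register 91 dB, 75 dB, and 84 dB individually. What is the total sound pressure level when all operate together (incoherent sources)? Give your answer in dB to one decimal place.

91.9 dB

Incoherent sources combine by intensity addition: L_total = 10·log₁₀(Σ 10^(L_i/10)).
Σ 10^(L/10) = 10^(91/10) + 10^(75/10) + 10^(84/10) = 1.542e+09.
L_total = 10·log₁₀(1.542e+09) = 91.88 dB.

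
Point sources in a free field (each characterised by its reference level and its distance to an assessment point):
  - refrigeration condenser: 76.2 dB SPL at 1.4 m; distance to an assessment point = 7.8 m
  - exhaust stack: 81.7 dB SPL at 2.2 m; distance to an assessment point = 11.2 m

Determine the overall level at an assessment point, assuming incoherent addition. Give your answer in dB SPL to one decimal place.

68.5 dB SPL

Apply inverse-square spreading to bring every level to the receiver, then sum 10^(L/10).
refrigeration condenser: 76.2 − 20·log₁₀(7.8/1.4) = 76.2 − 14.92 = 61.28 dB SPL.
exhaust stack: 81.7 − 20·log₁₀(11.2/2.2) = 81.7 − 14.14 = 67.56 dB SPL.
Σ 10^(L/10) = 7.050e+06 → L_total = 10·log₁₀(7.050e+06) = 68.48 dB SPL.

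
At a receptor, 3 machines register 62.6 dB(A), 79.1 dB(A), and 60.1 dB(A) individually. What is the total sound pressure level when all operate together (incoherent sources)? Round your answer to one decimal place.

79.2 dB(A)

Incoherent sources combine by intensity addition: L_total = 10·log₁₀(Σ 10^(L_i/10)).
Σ 10^(L/10) = 10^(62.6/10) + 10^(79.1/10) + 10^(60.1/10) = 8.413e+07.
L_total = 10·log₁₀(8.413e+07) = 79.25 dB(A).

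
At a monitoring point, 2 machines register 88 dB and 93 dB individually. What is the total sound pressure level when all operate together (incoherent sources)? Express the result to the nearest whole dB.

For uncorrelated sources the intensities add, so convert each level to linear form, sum, and take 10·log₁₀ of the total.
Σ 10^(L/10) = 10^(88/10) + 10^(93/10) = 2.626e+09.
L_total = 10·log₁₀(2.626e+09) = 94.19 dB.

94 dB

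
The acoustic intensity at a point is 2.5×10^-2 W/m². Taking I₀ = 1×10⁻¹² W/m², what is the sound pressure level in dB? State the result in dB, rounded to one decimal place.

Dividing by I₀ shifts the exponent by 12: I/I₀ = 2.5×10^10.
L = 10·(0.3979 + 10) = 103.98 dB.

104.0 dB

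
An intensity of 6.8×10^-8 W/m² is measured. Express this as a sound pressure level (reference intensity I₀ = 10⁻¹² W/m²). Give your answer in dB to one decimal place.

I/I₀ = 6.8×10^-8/10⁻¹² = 6.8×10^4, and L = 10·log₁₀(I/I₀).
L = 10·(0.8325 + 4) = 48.33 dB.

48.3 dB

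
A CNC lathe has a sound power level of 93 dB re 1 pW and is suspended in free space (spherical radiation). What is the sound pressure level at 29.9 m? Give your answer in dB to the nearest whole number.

Free-field spherical radiation: L_p = L_w − 10·log₁₀(4π·r²), r = 29.9 m.
4π·r² = 1.123e+04 m², 10·log₁₀ of that is 40.506 dB.
L_p = 93 − 40.506 = 52.49 dB.

52 dB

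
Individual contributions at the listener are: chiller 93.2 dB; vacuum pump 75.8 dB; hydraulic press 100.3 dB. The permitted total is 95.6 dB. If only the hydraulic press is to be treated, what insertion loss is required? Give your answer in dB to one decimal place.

Fixed contribution from the other sources: Σ 10^(L/10) = 10^(93.2/10) + 10^(75.8/10) = 2.127e+09 (93.28 dB).
The limit corresponds to 10^(95.6/10) = 3.631e+09; subtracting the fixed part leaves 1.503e+09 for the hydraulic press, i.e. 91.77 dB.
So the hydraulic press must be reduced from 100.3 to 91.77 dB: IL = 8.53 dB.

8.5 dB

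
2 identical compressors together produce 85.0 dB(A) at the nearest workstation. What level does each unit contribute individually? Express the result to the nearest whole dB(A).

2 equal contributions raise the level by 10·log₁₀ 2 = 3.010 dB, so each unit alone gives 85.0 − 3.010.

82 dB(A)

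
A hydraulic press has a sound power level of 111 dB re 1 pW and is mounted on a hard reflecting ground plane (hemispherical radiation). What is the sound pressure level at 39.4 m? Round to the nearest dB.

71 dB

The power spreads over a hemisphere of area 2π·r², so L_p = L_w − 10·log₁₀(2π·r²).
2π·r² = 9754 m², 10·log₁₀ of that is 39.892 dB.
L_p = 111 − 39.892 = 71.11 dB.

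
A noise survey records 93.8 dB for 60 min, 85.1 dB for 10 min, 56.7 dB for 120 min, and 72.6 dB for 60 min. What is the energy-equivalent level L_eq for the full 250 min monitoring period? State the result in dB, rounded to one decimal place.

The energy average is taken in the linear domain: L_eq = 10·log₁₀[(Σ tᵢ·10^(Lᵢ/10))/T], T = 250 min.
Σ tᵢ·10^(Lᵢ/10) = 60·10^(93.8/10) + 10·10^(85.1/10) + 120·10^(56.7/10) + 60·10^(72.6/10) = 1.483e+11.
L_eq = 10·log₁₀(1.483e+11/250) = 87.73 dB.

87.7 dB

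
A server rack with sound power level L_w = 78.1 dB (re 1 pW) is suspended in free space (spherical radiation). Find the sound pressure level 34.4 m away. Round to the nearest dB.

The power spreads over a sphere of area 4π·r², so L_p = L_w − 10·log₁₀(4π·r²).
4π·r² = 1.487e+04 m², 10·log₁₀ of that is 41.723 dB.
L_p = 78.1 − 41.723 = 36.38 dB.

36 dB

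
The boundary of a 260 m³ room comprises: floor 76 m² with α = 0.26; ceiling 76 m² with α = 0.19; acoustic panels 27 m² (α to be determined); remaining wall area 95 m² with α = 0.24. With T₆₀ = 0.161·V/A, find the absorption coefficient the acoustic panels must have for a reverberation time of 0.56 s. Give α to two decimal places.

0.66

A = 0.161·V/T₆₀ = 0.161·260/0.56 = 74.75 m² sabins.
Absorption from the other surfaces = 76·0.26 + 76·0.19 + 95·0.24 = 57.00 m², so the acoustic panels must supply 17.75 m² over 27 m².
α = 17.75/27 = 0.657.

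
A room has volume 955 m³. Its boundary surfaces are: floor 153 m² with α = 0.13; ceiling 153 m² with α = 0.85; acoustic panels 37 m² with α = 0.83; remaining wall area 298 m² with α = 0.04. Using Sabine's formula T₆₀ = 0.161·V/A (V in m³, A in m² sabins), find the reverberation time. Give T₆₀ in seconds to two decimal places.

Total absorption A = 153·0.13 + 153·0.85 + 37·0.83 + 298·0.04 = 192.57 m² sabins.
T₆₀ = 0.161 × 955 / 192.57 = 0.798 s.

0.80 s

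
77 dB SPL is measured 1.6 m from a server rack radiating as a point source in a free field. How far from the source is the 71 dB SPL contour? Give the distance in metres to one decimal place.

For a point source L₁ − L₂ = 20·log₁₀(r₂/r₁), so r₂ = r₁·10^((L₁−L₂)/20).
r₂ = 1.6·10^((77−71)/20) = 1.6·10^(6.0/20) = 3.19 m.

3.2 m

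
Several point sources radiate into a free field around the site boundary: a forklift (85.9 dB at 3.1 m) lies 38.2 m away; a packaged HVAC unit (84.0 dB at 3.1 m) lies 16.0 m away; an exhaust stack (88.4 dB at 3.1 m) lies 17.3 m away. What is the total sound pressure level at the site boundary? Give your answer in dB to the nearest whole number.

Apply inverse-square spreading to bring every level to the receiver, then sum 10^(L/10).
forklift: 85.9 − 20·log₁₀(38.2/3.1) = 85.9 − 21.81 = 64.09 dB.
packaged HVAC unit: 84.0 − 20·log₁₀(16.0/3.1) = 84.0 − 14.26 = 69.74 dB.
exhaust stack: 88.4 − 20·log₁₀(17.3/3.1) = 88.4 − 14.93 = 73.47 dB.
Σ 10^(L/10) = 3.421e+07 → L_total = 10·log₁₀(3.421e+07) = 75.34 dB.

75 dB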